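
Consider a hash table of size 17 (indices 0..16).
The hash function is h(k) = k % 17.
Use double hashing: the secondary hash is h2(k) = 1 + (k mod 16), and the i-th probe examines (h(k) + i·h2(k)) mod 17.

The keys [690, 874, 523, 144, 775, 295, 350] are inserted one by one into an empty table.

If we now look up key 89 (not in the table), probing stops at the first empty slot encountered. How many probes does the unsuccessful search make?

2

690 hashes to 10; slot 10 is free → place at 10.
874 hashes to 7; slot 7 is free → place at 7.
523 hashes to 13; slot 13 is free → place at 13.
144 hashes to 8; slot 8 is free → place at 8.
775 hashes to 10, h2=8; 10 taken → place at 1.
295 hashes to 6; slot 6 is free → place at 6.
350 hashes to 10, h2=15; 10,8,6 taken → place at 4.
Table: [., 775, ., ., 350, ., 295, 874, 144, ., 690, ., ., 523, ., ., .]
Lookup 89: h=4, h2=10, probe 4,14 → slot 14 empty, not found.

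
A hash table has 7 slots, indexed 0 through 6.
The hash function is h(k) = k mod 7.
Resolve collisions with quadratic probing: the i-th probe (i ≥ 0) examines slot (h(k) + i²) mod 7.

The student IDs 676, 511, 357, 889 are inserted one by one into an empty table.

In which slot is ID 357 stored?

1

Insert 676: h=4, slot 4 empty => index 4.
Insert 511: h=0, slot 0 empty => index 0.
Insert 357: h=0, slot 0 occupied => index 1.
Insert 889: h=0, slots 0,1,4 occupied => index 2.
Table: [511, 357, 889, ∅, 676, ∅, ∅]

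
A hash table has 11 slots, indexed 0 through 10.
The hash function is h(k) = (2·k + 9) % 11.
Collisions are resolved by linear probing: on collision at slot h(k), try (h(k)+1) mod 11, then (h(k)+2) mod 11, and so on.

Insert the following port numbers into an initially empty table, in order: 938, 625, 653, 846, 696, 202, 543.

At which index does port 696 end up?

8

Insert 938: h=4, slot 4 empty => index 4.
Insert 625: h=5, slot 5 empty => index 5.
Insert 653: h=6, slot 6 empty => index 6.
Insert 846: h=7, slot 7 empty => index 7.
Insert 696: h=4, slots 4,5,6,7 occupied => index 8.
Insert 202: h=6, slots 6,7,8 occupied => index 9.
Insert 543: h=6, slots 6,7,8,9 occupied => index 10.
Table: [., ., ., ., 938, 625, 653, 846, 696, 202, 543]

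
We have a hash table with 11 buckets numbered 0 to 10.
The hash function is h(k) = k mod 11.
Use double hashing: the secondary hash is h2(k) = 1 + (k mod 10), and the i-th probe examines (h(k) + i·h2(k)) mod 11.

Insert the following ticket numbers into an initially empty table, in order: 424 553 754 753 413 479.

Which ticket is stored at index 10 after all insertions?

413

Insert 424: h=6, slot 6 empty => index 6.
Insert 553: h=3, slot 3 empty => index 3.
Insert 754: h=6, h2=5, slot 6 occupied => index 0.
Insert 753: h=5, slot 5 empty => index 5.
Insert 413: h=6, h2=4, slot 6 occupied => index 10.
Insert 479: h=6, h2=10, slots 6,5 occupied => index 4.
Table: [754, ., ., 553, 479, 753, 424, ., ., ., 413]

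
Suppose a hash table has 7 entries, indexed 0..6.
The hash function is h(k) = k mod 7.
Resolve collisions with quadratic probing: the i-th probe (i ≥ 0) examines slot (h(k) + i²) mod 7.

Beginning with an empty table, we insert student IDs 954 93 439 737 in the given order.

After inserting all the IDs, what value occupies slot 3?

93

954: h=2 -> slot 2
93: h=2, probe 2,3 -> slot 3
439: h=5 -> slot 5
737: h=2, probe 2,3,6 -> slot 6
Table: [∅, ∅, 954, 93, ∅, 439, 737]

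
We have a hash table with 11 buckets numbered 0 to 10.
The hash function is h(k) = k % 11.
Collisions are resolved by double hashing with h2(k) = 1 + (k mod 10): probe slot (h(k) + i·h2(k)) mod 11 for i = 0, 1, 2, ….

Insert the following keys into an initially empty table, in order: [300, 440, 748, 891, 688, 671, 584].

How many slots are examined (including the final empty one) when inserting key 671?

3

300: h=3 => slot 3
440: h=0 => slot 0
748: h=0, h2=9, probe 0,9 => slot 9
891: h=0, h2=2, probe 0,2 => slot 2
688: h=6 => slot 6
671: h=0, h2=2, probe 0,2,4 => slot 4
584: h=1 => slot 1
Table: [440, 584, 891, 300, 671, -, 688, -, -, 748, -]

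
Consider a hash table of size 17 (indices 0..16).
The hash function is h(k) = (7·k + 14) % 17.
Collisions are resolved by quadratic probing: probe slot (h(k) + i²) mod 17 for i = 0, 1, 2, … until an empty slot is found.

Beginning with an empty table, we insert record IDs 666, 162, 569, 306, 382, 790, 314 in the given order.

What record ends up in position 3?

382

666 hashes to 1; slot 1 is free -> place at 1.
162 hashes to 9; slot 9 is free -> place at 9.
569 hashes to 2; slot 2 is free -> place at 2.
306 hashes to 14; slot 14 is free -> place at 14.
382 hashes to 2; 2 taken -> place at 3.
790 hashes to 2; 2,3 taken -> place at 6.
314 hashes to 2; 2,3,6 taken -> place at 11.
Table: [_, 666, 569, 382, _, _, 790, _, _, 162, _, 314, _, _, 306, _, _]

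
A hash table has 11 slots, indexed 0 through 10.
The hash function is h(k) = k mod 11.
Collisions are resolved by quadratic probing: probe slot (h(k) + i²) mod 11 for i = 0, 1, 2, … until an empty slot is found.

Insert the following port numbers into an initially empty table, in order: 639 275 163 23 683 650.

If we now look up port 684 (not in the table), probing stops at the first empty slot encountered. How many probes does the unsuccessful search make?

Insert 639: h=1, slot 1 empty => index 1.
Insert 275: h=0, slot 0 empty => index 0.
Insert 163: h=9, slot 9 empty => index 9.
Insert 23: h=1, slot 1 occupied => index 2.
Insert 683: h=1, slots 1,2 occupied => index 5.
Insert 650: h=1, slots 1,2,5 occupied => index 10.
Table: [275, 639, 23, ., ., 683, ., ., ., 163, 650]
Lookup 684: h=2, probe 2,3 → slot 3 empty, not found.

2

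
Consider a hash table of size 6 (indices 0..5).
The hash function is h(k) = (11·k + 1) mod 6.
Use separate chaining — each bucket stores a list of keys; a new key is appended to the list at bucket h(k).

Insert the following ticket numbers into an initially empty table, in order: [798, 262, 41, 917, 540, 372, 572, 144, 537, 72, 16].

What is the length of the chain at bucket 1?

798 → bucket 1
262 → bucket 3
41 → bucket 2
917 → bucket 2 (collision)
540 → bucket 1 (collision)
372 → bucket 1 (collision)
572 → bucket 5
144 → bucket 1 (collision)
537 → bucket 4
72 → bucket 1 (collision)
16 → bucket 3 (collision)
Final buckets:
0: ∅
1: 798 -> 540 -> 372 -> 144 -> 72
2: 41 -> 917
3: 262 -> 16
4: 537
5: 572

5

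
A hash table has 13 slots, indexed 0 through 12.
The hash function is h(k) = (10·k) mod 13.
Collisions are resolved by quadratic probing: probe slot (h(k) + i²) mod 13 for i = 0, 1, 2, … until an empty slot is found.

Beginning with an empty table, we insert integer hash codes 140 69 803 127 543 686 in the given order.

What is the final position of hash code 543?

5

Insert 140: h=9, slot 9 empty => index 9.
Insert 69: h=1, slot 1 empty => index 1.
Insert 803: h=9, slot 9 occupied => index 10.
Insert 127: h=9, slots 9,10 occupied => index 0.
Insert 543: h=9, slots 9,10,0 occupied => index 5.
Insert 686: h=9, slots 9,10,0,5 occupied => index 12.
Table: [127, 69, _, _, _, 543, _, _, _, 140, 803, _, 686]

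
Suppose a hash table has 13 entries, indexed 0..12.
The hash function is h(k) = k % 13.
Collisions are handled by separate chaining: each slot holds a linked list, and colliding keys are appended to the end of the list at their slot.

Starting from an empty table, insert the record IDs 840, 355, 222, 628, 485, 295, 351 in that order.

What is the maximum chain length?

3

840 -> bucket 8
355 -> bucket 4
222 -> bucket 1
628 -> bucket 4 (collision)
485 -> bucket 4 (collision)
295 -> bucket 9
351 -> bucket 0
Final buckets:
0: 351
1: 222
2: —
3: —
4: 355 -> 628 -> 485
5: —
6: —
7: —
8: 840
9: 295
10: —
11: —
12: —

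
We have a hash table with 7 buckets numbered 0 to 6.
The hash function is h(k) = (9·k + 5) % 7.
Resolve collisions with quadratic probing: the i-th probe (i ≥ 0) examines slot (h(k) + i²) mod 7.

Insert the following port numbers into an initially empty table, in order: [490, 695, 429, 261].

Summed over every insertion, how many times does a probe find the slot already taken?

Insert 490: h=5, slot 5 empty → index 5.
Insert 695: h=2, slot 2 empty → index 2.
Insert 429: h=2, slot 2 occupied → index 3.
Insert 261: h=2, slots 2,3 occupied → index 6.
Table: [-, -, 695, 429, -, 490, 261]

3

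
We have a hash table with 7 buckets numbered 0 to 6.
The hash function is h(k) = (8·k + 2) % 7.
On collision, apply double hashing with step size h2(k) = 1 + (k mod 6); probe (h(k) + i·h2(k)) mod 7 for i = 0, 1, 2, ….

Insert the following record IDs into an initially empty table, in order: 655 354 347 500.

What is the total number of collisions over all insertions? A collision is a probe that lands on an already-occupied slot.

3

Insert 655: h=6, slot 6 empty -> index 6.
Insert 354: h=6, h2=1, slot 6 occupied -> index 0.
Insert 347: h=6, h2=6, slot 6 occupied -> index 5.
Insert 500: h=5, h2=3, slot 5 occupied -> index 1.
Table: [354, 500, ., ., ., 347, 655]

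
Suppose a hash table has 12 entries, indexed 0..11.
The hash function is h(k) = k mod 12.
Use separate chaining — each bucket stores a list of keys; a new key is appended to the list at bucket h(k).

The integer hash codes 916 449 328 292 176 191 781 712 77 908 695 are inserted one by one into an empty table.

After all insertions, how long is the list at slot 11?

916 → bucket 4
449 → bucket 5
328 → bucket 4 (collision)
292 → bucket 4 (collision)
176 → bucket 8
191 → bucket 11
781 → bucket 1
712 → bucket 4 (collision)
77 → bucket 5 (collision)
908 → bucket 8 (collision)
695 → bucket 11 (collision)
Final buckets:
0: -
1: 781
2: -
3: -
4: 916 -> 328 -> 292 -> 712
5: 449 -> 77
6: -
7: -
8: 176 -> 908
9: -
10: -
11: 191 -> 695

2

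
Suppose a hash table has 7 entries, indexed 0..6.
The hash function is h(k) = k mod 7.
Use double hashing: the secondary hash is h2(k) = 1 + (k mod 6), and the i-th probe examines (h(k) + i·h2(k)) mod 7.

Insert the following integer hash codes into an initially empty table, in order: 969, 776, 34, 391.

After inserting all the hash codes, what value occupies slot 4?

34

969 hashes to 3; slot 3 is free -> place at 3.
776 hashes to 6; slot 6 is free -> place at 6.
34 hashes to 6, h2=5; 6 taken -> place at 4.
391 hashes to 6, h2=2; 6 taken -> place at 1.
Table: [., 391, ., 969, 34, ., 776]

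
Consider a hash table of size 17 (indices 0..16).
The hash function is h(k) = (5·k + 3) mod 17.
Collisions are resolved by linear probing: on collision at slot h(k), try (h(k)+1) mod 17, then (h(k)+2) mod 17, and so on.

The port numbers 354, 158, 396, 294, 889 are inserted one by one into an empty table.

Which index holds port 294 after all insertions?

354 hashes to 5; slot 5 is free -> place at 5.
158 hashes to 11; slot 11 is free -> place at 11.
396 hashes to 11; 11 taken -> place at 12.
294 hashes to 11; 11,12 taken -> place at 13.
889 hashes to 11; 11,12,13 taken -> place at 14.
Table: [—, —, —, —, —, 354, —, —, —, —, —, 158, 396, 294, 889, —, —]

13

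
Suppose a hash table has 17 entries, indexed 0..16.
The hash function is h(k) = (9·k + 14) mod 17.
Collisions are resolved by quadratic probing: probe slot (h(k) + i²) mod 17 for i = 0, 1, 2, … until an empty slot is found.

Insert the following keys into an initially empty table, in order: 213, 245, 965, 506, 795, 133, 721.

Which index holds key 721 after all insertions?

1

213: h=10 -> slot 10
245: h=9 -> slot 9
965: h=12 -> slot 12
506: h=12, probe 12,13 -> slot 13
795: h=12, probe 12,13,16 -> slot 16
133: h=4 -> slot 4
721: h=9, probe 9,10,13,1 -> slot 1
Table: [-, 721, -, -, 133, -, -, -, -, 245, 213, -, 965, 506, -, -, 795]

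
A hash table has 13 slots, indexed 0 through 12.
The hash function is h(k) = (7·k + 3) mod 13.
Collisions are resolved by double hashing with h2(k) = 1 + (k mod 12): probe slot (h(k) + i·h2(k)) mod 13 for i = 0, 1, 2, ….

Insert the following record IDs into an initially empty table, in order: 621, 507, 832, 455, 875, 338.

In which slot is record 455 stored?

2

Insert 621: h=8, slot 8 empty -> index 8.
Insert 507: h=3, slot 3 empty -> index 3.
Insert 832: h=3, h2=5, slots 3,8 occupied -> index 0.
Insert 455: h=3, h2=12, slot 3 occupied -> index 2.
Insert 875: h=5, slot 5 empty -> index 5.
Insert 338: h=3, h2=3, slot 3 occupied -> index 6.
Table: [832, ., 455, 507, ., 875, 338, ., 621, ., ., ., .]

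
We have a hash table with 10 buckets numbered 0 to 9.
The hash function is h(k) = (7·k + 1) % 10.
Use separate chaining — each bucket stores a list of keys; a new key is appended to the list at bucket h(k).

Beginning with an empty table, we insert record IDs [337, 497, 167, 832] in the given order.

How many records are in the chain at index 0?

3

Insert 337: h=0, bucket 0 empty -> new chain.
Insert 497: h=0, bucket 0 nonempty -> append to chain.
Insert 167: h=0, bucket 0 nonempty -> append to chain.
Insert 832: h=5, bucket 5 empty -> new chain.
Final buckets:
0: 337 -> 497 -> 167
1: —
2: —
3: —
4: —
5: 832
6: —
7: —
8: —
9: —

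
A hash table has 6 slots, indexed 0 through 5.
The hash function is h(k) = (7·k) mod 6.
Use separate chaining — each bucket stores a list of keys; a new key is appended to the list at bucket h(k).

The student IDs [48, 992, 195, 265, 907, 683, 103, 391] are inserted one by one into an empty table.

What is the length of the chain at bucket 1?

4

Insert 48: h=0, bucket 0 empty -> new chain.
Insert 992: h=2, bucket 2 empty -> new chain.
Insert 195: h=3, bucket 3 empty -> new chain.
Insert 265: h=1, bucket 1 empty -> new chain.
Insert 907: h=1, bucket 1 nonempty -> append to chain.
Insert 683: h=5, bucket 5 empty -> new chain.
Insert 103: h=1, bucket 1 nonempty -> append to chain.
Insert 391: h=1, bucket 1 nonempty -> append to chain.
Final buckets:
0: 48
1: 265 -> 907 -> 103 -> 391
2: 992
3: 195
4: .
5: 683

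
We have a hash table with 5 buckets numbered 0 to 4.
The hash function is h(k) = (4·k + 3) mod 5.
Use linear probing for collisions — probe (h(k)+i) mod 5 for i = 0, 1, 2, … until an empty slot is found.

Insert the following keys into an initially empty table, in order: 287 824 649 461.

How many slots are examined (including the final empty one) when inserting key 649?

287: h=1 => slot 1
824: h=4 => slot 4
649: h=4, probe 4,0 => slot 0
461: h=2 => slot 2
Table: [649, 287, 461, ∅, 824]

2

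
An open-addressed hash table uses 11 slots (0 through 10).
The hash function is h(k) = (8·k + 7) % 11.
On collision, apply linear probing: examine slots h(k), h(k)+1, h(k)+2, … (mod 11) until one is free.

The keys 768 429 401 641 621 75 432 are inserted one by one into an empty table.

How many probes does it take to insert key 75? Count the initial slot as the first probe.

768 hashes to 2; slot 2 is free => place at 2.
429 hashes to 7; slot 7 is free => place at 7.
401 hashes to 3; slot 3 is free => place at 3.
641 hashes to 9; slot 9 is free => place at 9.
621 hashes to 3; 3 taken => place at 4.
75 hashes to 2; 2,3,4 taken => place at 5.
432 hashes to 9; 9 taken => place at 10.
Table: [_, _, 768, 401, 621, 75, _, 429, _, 641, 432]

4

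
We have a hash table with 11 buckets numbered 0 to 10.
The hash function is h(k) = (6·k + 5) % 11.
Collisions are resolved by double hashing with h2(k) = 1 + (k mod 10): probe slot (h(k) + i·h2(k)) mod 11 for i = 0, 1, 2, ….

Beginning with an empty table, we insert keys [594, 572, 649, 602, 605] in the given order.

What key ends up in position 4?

649

594: h=5 -> slot 5
572: h=5, h2=3, probe 5,8 -> slot 8
649: h=5, h2=10, probe 5,4 -> slot 4
602: h=9 -> slot 9
605: h=5, h2=6, probe 5,0 -> slot 0
Table: [605, —, —, —, 649, 594, —, —, 572, 602, —]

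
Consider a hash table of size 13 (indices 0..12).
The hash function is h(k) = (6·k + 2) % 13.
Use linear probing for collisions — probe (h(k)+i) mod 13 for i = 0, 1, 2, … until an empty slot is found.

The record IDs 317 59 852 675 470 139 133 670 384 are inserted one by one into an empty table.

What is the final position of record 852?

Insert 317: h=6, slot 6 empty -> index 6.
Insert 59: h=5, slot 5 empty -> index 5.
Insert 852: h=5, slots 5,6 occupied -> index 7.
Insert 675: h=9, slot 9 empty -> index 9.
Insert 470: h=1, slot 1 empty -> index 1.
Insert 139: h=4, slot 4 empty -> index 4.
Insert 133: h=7, slot 7 occupied -> index 8.
Insert 670: h=5, slots 5,6,7,8,9 occupied -> index 10.
Insert 384: h=5, slots 5,6,7,8,9,10 occupied -> index 11.
Table: [—, 470, —, —, 139, 59, 317, 852, 133, 675, 670, 384, —]

7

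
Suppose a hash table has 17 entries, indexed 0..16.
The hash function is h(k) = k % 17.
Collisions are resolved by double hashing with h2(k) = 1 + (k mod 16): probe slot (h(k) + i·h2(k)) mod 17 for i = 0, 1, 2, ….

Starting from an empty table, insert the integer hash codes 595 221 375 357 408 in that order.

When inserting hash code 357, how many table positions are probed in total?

Insert 595: h=0, slot 0 empty → index 0.
Insert 221: h=0, h2=14, slot 0 occupied → index 14.
Insert 375: h=1, slot 1 empty → index 1.
Insert 357: h=0, h2=6, slot 0 occupied → index 6.
Insert 408: h=0, h2=9, slot 0 occupied → index 9.
Table: [595, 375, -, -, -, -, 357, -, -, 408, -, -, -, -, 221, -, -]

2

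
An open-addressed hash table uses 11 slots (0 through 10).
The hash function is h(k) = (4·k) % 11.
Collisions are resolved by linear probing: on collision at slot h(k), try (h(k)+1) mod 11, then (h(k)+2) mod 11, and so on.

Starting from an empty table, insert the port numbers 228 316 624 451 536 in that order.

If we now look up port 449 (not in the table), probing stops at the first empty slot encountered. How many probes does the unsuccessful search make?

2

228: h=10 → slot 10
316: h=10, probe 10,0 → slot 0
624: h=10, probe 10,0,1 → slot 1
451: h=0, probe 0,1,2 → slot 2
536: h=10, probe 10,0,1,2,3 → slot 3
Table: [316, 624, 451, 536, _, _, _, _, _, _, 228]
Lookup 449: h=3, probe 3,4 → slot 4 empty, not found.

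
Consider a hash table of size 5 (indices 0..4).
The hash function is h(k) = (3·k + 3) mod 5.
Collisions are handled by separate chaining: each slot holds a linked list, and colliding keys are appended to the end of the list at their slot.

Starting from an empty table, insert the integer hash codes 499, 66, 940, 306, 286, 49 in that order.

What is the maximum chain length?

3

Insert 499: h=0, bucket 0 empty -> new chain.
Insert 66: h=1, bucket 1 empty -> new chain.
Insert 940: h=3, bucket 3 empty -> new chain.
Insert 306: h=1, bucket 1 nonempty -> append to chain.
Insert 286: h=1, bucket 1 nonempty -> append to chain.
Insert 49: h=0, bucket 0 nonempty -> append to chain.
Final buckets:
0: 499 -> 49
1: 66 -> 306 -> 286
2: ∅
3: 940
4: ∅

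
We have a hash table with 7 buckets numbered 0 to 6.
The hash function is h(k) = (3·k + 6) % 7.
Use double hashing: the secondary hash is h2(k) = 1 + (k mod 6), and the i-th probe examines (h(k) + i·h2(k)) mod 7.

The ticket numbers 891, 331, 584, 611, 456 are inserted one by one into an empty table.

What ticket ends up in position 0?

Insert 891: h=5, slot 5 empty => index 5.
Insert 331: h=5, h2=2, slot 5 occupied => index 0.
Insert 584: h=1, slot 1 empty => index 1.
Insert 611: h=5, h2=6, slot 5 occupied => index 4.
Insert 456: h=2, slot 2 empty => index 2.
Table: [331, 584, 456, -, 611, 891, -]

331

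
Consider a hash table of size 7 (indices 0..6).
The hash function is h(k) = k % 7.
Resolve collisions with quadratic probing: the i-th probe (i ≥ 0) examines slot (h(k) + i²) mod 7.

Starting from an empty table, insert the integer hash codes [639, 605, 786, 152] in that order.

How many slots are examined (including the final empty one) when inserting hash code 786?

Insert 639: h=2, slot 2 empty => index 2.
Insert 605: h=3, slot 3 empty => index 3.
Insert 786: h=2, slots 2,3 occupied => index 6.
Insert 152: h=5, slot 5 empty => index 5.
Table: [∅, ∅, 639, 605, ∅, 152, 786]

3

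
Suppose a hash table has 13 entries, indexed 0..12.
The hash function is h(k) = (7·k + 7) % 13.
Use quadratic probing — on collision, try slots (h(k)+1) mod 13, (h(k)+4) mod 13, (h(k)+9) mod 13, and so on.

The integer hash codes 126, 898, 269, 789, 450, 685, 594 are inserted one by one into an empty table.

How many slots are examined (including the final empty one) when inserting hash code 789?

Insert 126: h=5, slot 5 empty => index 5.
Insert 898: h=1, slot 1 empty => index 1.
Insert 269: h=5, slot 5 occupied => index 6.
Insert 789: h=5, slots 5,6 occupied => index 9.
Insert 450: h=11, slot 11 empty => index 11.
Insert 685: h=5, slots 5,6,9,1 occupied => index 8.
Insert 594: h=5, slots 5,6,9,1,8 occupied => index 4.
Table: [—, 898, —, —, 594, 126, 269, —, 685, 789, —, 450, —]

3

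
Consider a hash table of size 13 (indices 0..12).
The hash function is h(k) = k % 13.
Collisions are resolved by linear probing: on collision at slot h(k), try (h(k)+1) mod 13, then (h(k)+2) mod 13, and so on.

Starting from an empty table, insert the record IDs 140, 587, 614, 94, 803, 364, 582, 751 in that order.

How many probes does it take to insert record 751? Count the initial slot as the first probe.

Insert 140: h=10, slot 10 empty => index 10.
Insert 587: h=2, slot 2 empty => index 2.
Insert 614: h=3, slot 3 empty => index 3.
Insert 94: h=3, slot 3 occupied => index 4.
Insert 803: h=10, slot 10 occupied => index 11.
Insert 364: h=0, slot 0 empty => index 0.
Insert 582: h=10, slots 10,11 occupied => index 12.
Insert 751: h=10, slots 10,11,12,0 occupied => index 1.
Table: [364, 751, 587, 614, 94, ∅, ∅, ∅, ∅, ∅, 140, 803, 582]

5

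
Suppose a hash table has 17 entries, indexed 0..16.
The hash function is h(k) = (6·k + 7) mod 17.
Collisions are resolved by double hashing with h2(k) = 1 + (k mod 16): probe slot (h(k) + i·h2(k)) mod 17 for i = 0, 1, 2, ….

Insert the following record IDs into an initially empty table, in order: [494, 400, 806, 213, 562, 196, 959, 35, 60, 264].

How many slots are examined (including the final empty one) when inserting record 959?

494: h=13 => slot 13
400: h=10 => slot 10
806: h=15 => slot 15
213: h=10, h2=6, probe 10,16 => slot 16
562: h=13, h2=3, probe 13,16,2 => slot 2
196: h=10, h2=5, probe 10,15,3 => slot 3
959: h=15, h2=16, probe 15,14 => slot 14
35: h=13, h2=4, probe 13,0 => slot 0
60: h=10, h2=13, probe 10,6 => slot 6
264: h=10, h2=9, probe 10,2,11 => slot 11
Table: [35, _, 562, 196, _, _, 60, _, _, _, 400, 264, _, 494, 959, 806, 213]

2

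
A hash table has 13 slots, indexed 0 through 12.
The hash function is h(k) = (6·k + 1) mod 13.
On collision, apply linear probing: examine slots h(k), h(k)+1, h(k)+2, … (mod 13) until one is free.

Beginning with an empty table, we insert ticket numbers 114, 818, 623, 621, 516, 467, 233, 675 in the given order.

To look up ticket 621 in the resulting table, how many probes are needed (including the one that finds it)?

114 hashes to 9; slot 9 is free => place at 9.
818 hashes to 8; slot 8 is free => place at 8.
623 hashes to 8; 8,9 taken => place at 10.
621 hashes to 9; 9,10 taken => place at 11.
516 hashes to 3; slot 3 is free => place at 3.
467 hashes to 8; 8,9,10,11 taken => place at 12.
233 hashes to 8; 8,9,10,11,12 taken => place at 0.
675 hashes to 8; 8,9,10,11,12,0 taken => place at 1.
Table: [233, 675, ., 516, ., ., ., ., 818, 114, 623, 621, 467]
Lookup 621: h=9, probe 9,10,11 → found at 11.

3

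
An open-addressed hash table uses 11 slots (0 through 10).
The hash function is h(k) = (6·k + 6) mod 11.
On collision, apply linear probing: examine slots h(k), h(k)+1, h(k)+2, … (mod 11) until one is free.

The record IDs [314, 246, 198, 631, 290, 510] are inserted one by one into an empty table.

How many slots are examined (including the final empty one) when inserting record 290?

4

314: h=9 => slot 9
246: h=8 => slot 8
198: h=6 => slot 6
631: h=8, probe 8,9,10 => slot 10
290: h=8, probe 8,9,10,0 => slot 0
510: h=8, probe 8,9,10,0,1 => slot 1
Table: [290, 510, —, —, —, —, 198, —, 246, 314, 631]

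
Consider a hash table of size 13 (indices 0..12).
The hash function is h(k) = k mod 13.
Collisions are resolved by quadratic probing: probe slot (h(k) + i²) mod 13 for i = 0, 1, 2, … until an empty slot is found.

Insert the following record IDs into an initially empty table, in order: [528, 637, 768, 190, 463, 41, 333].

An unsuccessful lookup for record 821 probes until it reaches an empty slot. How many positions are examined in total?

2

528: h=8 => slot 8
637: h=0 => slot 0
768: h=1 => slot 1
190: h=8, probe 8,9 => slot 9
463: h=8, probe 8,9,12 => slot 12
41: h=2 => slot 2
333: h=8, probe 8,9,12,4 => slot 4
Table: [637, 768, 41, -, 333, -, -, -, 528, 190, -, -, 463]
Lookup 821: h=2, probe 2,3 → slot 3 empty, not found.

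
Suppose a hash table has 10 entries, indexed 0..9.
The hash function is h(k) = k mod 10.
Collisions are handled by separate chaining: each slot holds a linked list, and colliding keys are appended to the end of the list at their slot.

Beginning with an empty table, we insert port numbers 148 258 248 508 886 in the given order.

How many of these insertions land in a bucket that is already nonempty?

148 → bucket 8
258 → bucket 8 (collision)
248 → bucket 8 (collision)
508 → bucket 8 (collision)
886 → bucket 6
Final buckets:
0: .
1: .
2: .
3: .
4: .
5: .
6: 886
7: .
8: 148 -> 258 -> 248 -> 508
9: .

3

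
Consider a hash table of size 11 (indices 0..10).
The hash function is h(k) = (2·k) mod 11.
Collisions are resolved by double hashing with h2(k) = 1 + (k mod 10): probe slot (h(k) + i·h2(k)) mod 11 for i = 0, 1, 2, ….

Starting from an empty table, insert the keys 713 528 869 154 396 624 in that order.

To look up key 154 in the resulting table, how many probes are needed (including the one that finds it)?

2

713 hashes to 7; slot 7 is free => place at 7.
528 hashes to 0; slot 0 is free => place at 0.
869 hashes to 0, h2=10; 0 taken => place at 10.
154 hashes to 0, h2=5; 0 taken => place at 5.
396 hashes to 0, h2=7; 0,7 taken => place at 3.
624 hashes to 5, h2=5; 5,10 taken => place at 4.
Table: [528, —, —, 396, 624, 154, —, 713, —, —, 869]
Lookup 154: h=0, h2=5, probe 0,5 → found at 5.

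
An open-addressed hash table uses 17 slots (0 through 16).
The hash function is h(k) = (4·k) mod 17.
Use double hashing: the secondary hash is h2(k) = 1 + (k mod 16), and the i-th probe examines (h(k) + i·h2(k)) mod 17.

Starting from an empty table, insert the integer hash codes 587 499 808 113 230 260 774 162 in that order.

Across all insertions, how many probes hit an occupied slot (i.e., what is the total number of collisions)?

Insert 587: h=2, slot 2 empty → index 2.
Insert 499: h=7, slot 7 empty → index 7.
Insert 808: h=2, h2=9, slot 2 occupied → index 11.
Insert 113: h=10, slot 10 empty → index 10.
Insert 230: h=2, h2=7, slot 2 occupied → index 9.
Insert 260: h=3, slot 3 empty → index 3.
Insert 774: h=2, h2=7, slots 2,9 occupied → index 16.
Insert 162: h=2, h2=3, slot 2 occupied → index 5.
Table: [—, —, 587, 260, —, 162, —, 499, —, 230, 113, 808, —, —, —, —, 774]

5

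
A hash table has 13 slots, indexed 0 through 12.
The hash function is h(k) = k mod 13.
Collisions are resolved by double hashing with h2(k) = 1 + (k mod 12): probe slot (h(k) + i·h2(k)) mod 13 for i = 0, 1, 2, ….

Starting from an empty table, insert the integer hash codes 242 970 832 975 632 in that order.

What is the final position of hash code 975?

242 hashes to 8; slot 8 is free => place at 8.
970 hashes to 8, h2=11; 8 taken => place at 6.
832 hashes to 0; slot 0 is free => place at 0.
975 hashes to 0, h2=4; 0 taken => place at 4.
632 hashes to 8, h2=9; 8,4,0 taken => place at 9.
Table: [832, _, _, _, 975, _, 970, _, 242, 632, _, _, _]

4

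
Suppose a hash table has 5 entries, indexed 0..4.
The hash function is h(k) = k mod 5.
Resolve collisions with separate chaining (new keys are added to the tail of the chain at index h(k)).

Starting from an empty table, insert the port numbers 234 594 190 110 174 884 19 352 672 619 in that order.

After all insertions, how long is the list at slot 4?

6

234 -> bucket 4
594 -> bucket 4 (collision)
190 -> bucket 0
110 -> bucket 0 (collision)
174 -> bucket 4 (collision)
884 -> bucket 4 (collision)
19 -> bucket 4 (collision)
352 -> bucket 2
672 -> bucket 2 (collision)
619 -> bucket 4 (collision)
Final buckets:
0: 190 -> 110
1: _
2: 352 -> 672
3: _
4: 234 -> 594 -> 174 -> 884 -> 19 -> 619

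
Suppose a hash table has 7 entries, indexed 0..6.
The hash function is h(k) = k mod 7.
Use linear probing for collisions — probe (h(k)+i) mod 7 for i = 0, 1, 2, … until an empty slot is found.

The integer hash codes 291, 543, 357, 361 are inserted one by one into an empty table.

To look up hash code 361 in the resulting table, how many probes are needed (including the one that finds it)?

3

291: h=4 => slot 4
543: h=4, probe 4,5 => slot 5
357: h=0 => slot 0
361: h=4, probe 4,5,6 => slot 6
Table: [357, _, _, _, 291, 543, 361]
Lookup 361: h=4, probe 4,5,6 → found at 6.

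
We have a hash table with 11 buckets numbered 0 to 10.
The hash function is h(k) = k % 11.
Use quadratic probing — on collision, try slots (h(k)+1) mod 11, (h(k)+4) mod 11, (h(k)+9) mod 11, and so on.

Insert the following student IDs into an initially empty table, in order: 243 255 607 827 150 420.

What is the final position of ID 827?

6

Insert 243: h=1, slot 1 empty → index 1.
Insert 255: h=2, slot 2 empty → index 2.
Insert 607: h=2, slot 2 occupied → index 3.
Insert 827: h=2, slots 2,3 occupied → index 6.
Insert 150: h=7, slot 7 empty → index 7.
Insert 420: h=2, slots 2,3,6 occupied → index 0.
Table: [420, 243, 255, 607, ∅, ∅, 827, 150, ∅, ∅, ∅]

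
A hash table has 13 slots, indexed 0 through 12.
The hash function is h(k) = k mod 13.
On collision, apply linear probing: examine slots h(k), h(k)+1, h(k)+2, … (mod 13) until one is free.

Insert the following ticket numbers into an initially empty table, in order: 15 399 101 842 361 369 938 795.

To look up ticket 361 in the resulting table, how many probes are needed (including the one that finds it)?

15: h=2 → slot 2
399: h=9 → slot 9
101: h=10 → slot 10
842: h=10, probe 10,11 → slot 11
361: h=10, probe 10,11,12 → slot 12
369: h=5 → slot 5
938: h=2, probe 2,3 → slot 3
795: h=2, probe 2,3,4 → slot 4
Table: [∅, ∅, 15, 938, 795, 369, ∅, ∅, ∅, 399, 101, 842, 361]
Lookup 361: h=10, probe 10,11,12 → found at 12.

3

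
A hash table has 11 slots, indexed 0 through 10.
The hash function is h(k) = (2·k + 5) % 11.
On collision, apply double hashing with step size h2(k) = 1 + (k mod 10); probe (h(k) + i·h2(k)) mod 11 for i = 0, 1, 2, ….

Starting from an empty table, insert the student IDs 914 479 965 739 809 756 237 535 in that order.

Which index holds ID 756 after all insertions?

914 hashes to 7; slot 7 is free → place at 7.
479 hashes to 6; slot 6 is free → place at 6.
965 hashes to 10; slot 10 is free → place at 10.
739 hashes to 9; slot 9 is free → place at 9.
809 hashes to 6, h2=10; 6 taken → place at 5.
756 hashes to 10, h2=7; 10,6 taken → place at 2.
237 hashes to 6, h2=8; 6 taken → place at 3.
535 hashes to 8; slot 8 is free → place at 8.
Table: [., ., 756, 237, ., 809, 479, 914, 535, 739, 965]

2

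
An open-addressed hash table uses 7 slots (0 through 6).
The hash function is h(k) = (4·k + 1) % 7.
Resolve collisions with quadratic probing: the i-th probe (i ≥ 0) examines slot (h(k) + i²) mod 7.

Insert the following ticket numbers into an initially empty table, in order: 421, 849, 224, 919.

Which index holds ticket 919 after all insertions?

3

421 hashes to 5; slot 5 is free => place at 5.
849 hashes to 2; slot 2 is free => place at 2.
224 hashes to 1; slot 1 is free => place at 1.
919 hashes to 2; 2 taken => place at 3.
Table: [-, 224, 849, 919, -, 421, -]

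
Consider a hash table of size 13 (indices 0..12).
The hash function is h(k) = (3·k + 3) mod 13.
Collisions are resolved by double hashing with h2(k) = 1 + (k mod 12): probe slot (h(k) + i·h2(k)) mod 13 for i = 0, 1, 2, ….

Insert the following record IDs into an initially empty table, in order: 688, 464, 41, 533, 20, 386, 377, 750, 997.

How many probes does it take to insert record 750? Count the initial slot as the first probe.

688: h=0 => slot 0
464: h=4 => slot 4
41: h=9 => slot 9
533: h=3 => slot 3
20: h=11 => slot 11
386: h=4, h2=3, probe 4,7 => slot 7
377: h=3, h2=6, probe 3,9,2 => slot 2
750: h=4, h2=7, probe 4,11,5 => slot 5
997: h=4, h2=2, probe 4,6 => slot 6
Table: [688, —, 377, 533, 464, 750, 997, 386, —, 41, —, 20, —]

3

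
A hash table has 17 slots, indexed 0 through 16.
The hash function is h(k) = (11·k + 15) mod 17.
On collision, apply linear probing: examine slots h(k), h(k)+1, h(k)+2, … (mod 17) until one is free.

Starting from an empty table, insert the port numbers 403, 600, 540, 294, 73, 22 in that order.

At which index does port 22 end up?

6

Insert 403: h=11, slot 11 empty → index 11.
Insert 600: h=2, slot 2 empty → index 2.
Insert 540: h=5, slot 5 empty → index 5.
Insert 294: h=2, slot 2 occupied → index 3.
Insert 73: h=2, slots 2,3 occupied → index 4.
Insert 22: h=2, slots 2,3,4,5 occupied → index 6.
Table: [_, _, 600, 294, 73, 540, 22, _, _, _, _, 403, _, _, _, _, _]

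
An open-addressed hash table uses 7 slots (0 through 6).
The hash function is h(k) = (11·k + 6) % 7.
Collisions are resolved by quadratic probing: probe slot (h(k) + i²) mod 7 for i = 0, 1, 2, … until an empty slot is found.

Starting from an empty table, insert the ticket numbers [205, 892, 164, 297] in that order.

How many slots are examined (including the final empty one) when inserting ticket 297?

3

205: h=0 -> slot 0
892: h=4 -> slot 4
164: h=4, probe 4,5 -> slot 5
297: h=4, probe 4,5,1 -> slot 1
Table: [205, 297, ∅, ∅, 892, 164, ∅]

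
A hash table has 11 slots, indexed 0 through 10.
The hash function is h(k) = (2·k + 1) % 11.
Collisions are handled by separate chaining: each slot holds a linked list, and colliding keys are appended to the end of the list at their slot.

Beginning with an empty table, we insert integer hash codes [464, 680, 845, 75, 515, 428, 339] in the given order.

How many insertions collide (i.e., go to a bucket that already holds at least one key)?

4

464 -> bucket 5
680 -> bucket 8
845 -> bucket 8 (collision)
75 -> bucket 8 (collision)
515 -> bucket 8 (collision)
428 -> bucket 10
339 -> bucket 8 (collision)
Final buckets:
0: _
1: _
2: _
3: _
4: _
5: 464
6: _
7: _
8: 680 -> 845 -> 75 -> 515 -> 339
9: _
10: 428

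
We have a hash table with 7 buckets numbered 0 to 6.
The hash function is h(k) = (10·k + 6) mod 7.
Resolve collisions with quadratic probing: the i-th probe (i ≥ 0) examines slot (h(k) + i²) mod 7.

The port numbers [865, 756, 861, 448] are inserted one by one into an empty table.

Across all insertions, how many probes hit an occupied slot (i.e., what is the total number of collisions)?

865 hashes to 4; slot 4 is free => place at 4.
756 hashes to 6; slot 6 is free => place at 6.
861 hashes to 6; 6 taken => place at 0.
448 hashes to 6; 6,0 taken => place at 3.
Table: [861, -, -, 448, 865, -, 756]

3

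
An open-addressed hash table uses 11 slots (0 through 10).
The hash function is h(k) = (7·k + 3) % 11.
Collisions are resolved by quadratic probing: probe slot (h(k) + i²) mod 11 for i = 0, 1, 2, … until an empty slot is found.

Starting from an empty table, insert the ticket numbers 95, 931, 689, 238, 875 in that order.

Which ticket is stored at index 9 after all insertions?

931

95 hashes to 8; slot 8 is free => place at 8.
931 hashes to 8; 8 taken => place at 9.
689 hashes to 8; 8,9 taken => place at 1.
238 hashes to 8; 8,9,1 taken => place at 6.
875 hashes to 1; 1 taken => place at 2.
Table: [∅, 689, 875, ∅, ∅, ∅, 238, ∅, 95, 931, ∅]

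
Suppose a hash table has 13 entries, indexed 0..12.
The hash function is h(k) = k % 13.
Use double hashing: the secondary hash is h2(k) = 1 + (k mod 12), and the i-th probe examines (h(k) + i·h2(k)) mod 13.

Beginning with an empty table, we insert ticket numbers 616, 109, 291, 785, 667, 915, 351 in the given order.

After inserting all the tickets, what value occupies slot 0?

915

616: h=5 => slot 5
109: h=5, h2=2, probe 5,7 => slot 7
291: h=5, h2=4, probe 5,9 => slot 9
785: h=5, h2=6, probe 5,11 => slot 11
667: h=4 => slot 4
915: h=5, h2=4, probe 5,9,0 => slot 0
351: h=0, h2=4, probe 0,4,8 => slot 8
Table: [915, -, -, -, 667, 616, -, 109, 351, 291, -, 785, -]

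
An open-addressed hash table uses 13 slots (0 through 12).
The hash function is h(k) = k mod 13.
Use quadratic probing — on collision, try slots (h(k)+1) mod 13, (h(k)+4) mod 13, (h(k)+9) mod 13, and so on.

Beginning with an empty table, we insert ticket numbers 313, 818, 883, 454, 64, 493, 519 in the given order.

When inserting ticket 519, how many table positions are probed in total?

6

313 hashes to 1; slot 1 is free -> place at 1.
818 hashes to 12; slot 12 is free -> place at 12.
883 hashes to 12; 12 taken -> place at 0.
454 hashes to 12; 12,0 taken -> place at 3.
64 hashes to 12; 12,0,3 taken -> place at 8.
493 hashes to 12; 12,0,3,8 taken -> place at 2.
519 hashes to 12; 12,0,3,8,2 taken -> place at 11.
Table: [883, 313, 493, 454, _, _, _, _, 64, _, _, 519, 818]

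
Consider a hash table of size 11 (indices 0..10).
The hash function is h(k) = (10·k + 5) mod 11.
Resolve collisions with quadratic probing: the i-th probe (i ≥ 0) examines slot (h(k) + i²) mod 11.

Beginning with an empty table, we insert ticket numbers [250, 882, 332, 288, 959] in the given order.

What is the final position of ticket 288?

250 hashes to 8; slot 8 is free → place at 8.
882 hashes to 3; slot 3 is free → place at 3.
332 hashes to 3; 3 taken → place at 4.
288 hashes to 3; 3,4 taken → place at 7.
959 hashes to 3; 3,4,7 taken → place at 1.
Table: [-, 959, -, 882, 332, -, -, 288, 250, -, -]

7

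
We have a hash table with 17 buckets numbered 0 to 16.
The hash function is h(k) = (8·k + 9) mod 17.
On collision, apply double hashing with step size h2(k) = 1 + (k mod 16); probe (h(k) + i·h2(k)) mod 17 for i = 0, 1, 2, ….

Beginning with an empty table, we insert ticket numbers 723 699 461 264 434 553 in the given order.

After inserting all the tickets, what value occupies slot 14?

264

723 hashes to 13; slot 13 is free -> place at 13.
699 hashes to 8; slot 8 is free -> place at 8.
461 hashes to 8, h2=14; 8 taken -> place at 5.
264 hashes to 13, h2=9; 13,5 taken -> place at 14.
434 hashes to 13, h2=3; 13 taken -> place at 16.
553 hashes to 13, h2=10; 13 taken -> place at 6.
Table: [—, —, —, —, —, 461, 553, —, 699, —, —, —, —, 723, 264, —, 434]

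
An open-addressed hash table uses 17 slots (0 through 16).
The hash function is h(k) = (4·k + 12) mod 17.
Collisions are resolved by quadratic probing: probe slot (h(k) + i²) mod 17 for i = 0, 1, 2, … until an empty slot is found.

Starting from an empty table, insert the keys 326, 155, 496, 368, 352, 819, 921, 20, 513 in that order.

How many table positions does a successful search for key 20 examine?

Insert 326: h=7, slot 7 empty → index 7.
Insert 155: h=3, slot 3 empty → index 3.
Insert 496: h=7, slot 7 occupied → index 8.
Insert 368: h=5, slot 5 empty → index 5.
Insert 352: h=9, slot 9 empty → index 9.
Insert 819: h=7, slots 7,8 occupied → index 11.
Insert 921: h=7, slots 7,8,11 occupied → index 16.
Insert 20: h=7, slots 7,8,11,16 occupied → index 6.
Insert 513: h=7, slots 7,8,11,16,6 occupied → index 15.
Table: [∅, ∅, ∅, 155, ∅, 368, 20, 326, 496, 352, ∅, 819, ∅, ∅, ∅, 513, 921]
Lookup 20: h=7, probe 7,8,11,16,6 → found at 6.

5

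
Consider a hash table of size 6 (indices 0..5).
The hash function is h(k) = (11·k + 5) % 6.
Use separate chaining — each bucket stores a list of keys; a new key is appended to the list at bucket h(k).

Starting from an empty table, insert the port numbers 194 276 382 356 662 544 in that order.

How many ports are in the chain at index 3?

3

Insert 194: h=3, bucket 3 empty -> new chain.
Insert 276: h=5, bucket 5 empty -> new chain.
Insert 382: h=1, bucket 1 empty -> new chain.
Insert 356: h=3, bucket 3 nonempty -> append to chain.
Insert 662: h=3, bucket 3 nonempty -> append to chain.
Insert 544: h=1, bucket 1 nonempty -> append to chain.
Final buckets:
0: .
1: 382 -> 544
2: .
3: 194 -> 356 -> 662
4: .
5: 276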